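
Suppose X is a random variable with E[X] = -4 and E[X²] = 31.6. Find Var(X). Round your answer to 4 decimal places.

15.6000

Var(X) = 31.6 − (-4)² = 15.6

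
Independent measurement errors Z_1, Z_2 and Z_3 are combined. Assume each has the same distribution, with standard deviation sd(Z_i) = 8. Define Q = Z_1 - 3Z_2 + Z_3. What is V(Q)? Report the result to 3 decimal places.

V(Z_i) = (8)² = 64
By independence, V(Q) = (1)²V(Z_1) + (-3)²V(Z_2) + (1)²V(Z_3)
= (1)²·64 + (-3)²·64 + (1)²·64 = 704

704.000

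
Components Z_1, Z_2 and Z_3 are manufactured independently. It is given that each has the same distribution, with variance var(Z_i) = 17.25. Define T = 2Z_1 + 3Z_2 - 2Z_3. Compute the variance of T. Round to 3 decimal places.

293.250

By independence, var(T) = (2)²var(Z_1) + (3)²var(Z_2) + (-2)²var(Z_3)
= (2)²·17.25 + (3)²·17.25 + (-2)²·17.25 = 293.25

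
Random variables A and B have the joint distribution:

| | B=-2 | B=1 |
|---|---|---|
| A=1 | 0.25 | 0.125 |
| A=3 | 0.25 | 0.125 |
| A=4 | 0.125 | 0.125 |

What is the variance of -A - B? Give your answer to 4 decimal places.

E[A] = 2.5,  E[B] = -0.875,  E[AB] = -2
var(A) = 7.75 − (2.5)² = 1.5;  var(B) = 2.875 − (-0.875)² = 2.109375
Cov(A,B) = -2 − (2.5)(-0.875) = 0.1875
var(-A - B) = (-1)²·1.5 + (-1)²·2.109375 + 2·(-1)·(-1)·0.1875 = 3.984375

3.9844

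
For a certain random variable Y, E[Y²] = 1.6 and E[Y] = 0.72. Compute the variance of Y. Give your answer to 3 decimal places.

V(Y) = 1.6 − (0.72)² = 1.0816

1.082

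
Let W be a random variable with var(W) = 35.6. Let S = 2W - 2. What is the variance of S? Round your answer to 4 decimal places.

142.4000

var(2W - 2) = (2)²·var(W) = 4·35.6 = 142.4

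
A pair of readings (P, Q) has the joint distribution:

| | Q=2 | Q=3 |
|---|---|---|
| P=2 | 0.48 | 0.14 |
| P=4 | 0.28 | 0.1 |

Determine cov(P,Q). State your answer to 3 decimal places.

E[P] = 2.76,  E[Q] = 2.24
E[PQ] = 6.2
cov(P,Q) = E[PQ] − E[P]E[Q] = 6.2 − (2.76)(2.24) = 0.0176

0.018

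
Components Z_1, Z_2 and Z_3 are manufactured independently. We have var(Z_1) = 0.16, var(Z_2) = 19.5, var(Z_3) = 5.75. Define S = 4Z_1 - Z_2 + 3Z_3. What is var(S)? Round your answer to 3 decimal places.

By independence, var(S) = (4)²var(Z_1) + (-1)²var(Z_2) + (3)²var(Z_3)
= (4)²·0.16 + (-1)²·19.5 + (3)²·5.75 = 73.81

73.810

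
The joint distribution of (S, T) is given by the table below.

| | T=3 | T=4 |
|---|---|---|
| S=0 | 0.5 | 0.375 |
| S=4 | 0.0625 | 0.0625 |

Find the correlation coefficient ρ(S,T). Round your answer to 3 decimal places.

0.048

E[S] = 0.5,  E[T] = 3.4375
E[ST] = 1.75
Cov(S,T) = E[ST] − E[S]E[T] = 1.75 − (0.5)(3.4375) = 0.03125
Var(S) = 1.75,  Var(T) = 0.24609375
ρ = 0.03125 / √(1.75·0.24609375) ≈ 0.048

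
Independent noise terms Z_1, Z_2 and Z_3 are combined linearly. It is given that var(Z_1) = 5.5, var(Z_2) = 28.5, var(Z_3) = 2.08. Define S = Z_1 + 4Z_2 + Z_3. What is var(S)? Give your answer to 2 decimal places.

By independence, var(S) = (1)²var(Z_1) + (4)²var(Z_2) + (1)²var(Z_3)
= (1)²·5.5 + (4)²·28.5 + (1)²·2.08 = 463.58

463.58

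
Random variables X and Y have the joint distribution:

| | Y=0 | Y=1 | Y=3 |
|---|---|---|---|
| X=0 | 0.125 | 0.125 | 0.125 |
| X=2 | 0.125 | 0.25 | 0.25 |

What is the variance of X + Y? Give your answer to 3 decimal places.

E[X] = 1.25,  E[Y] = 1.5,  E[XY] = 2
V(X) = 2.5 − (1.25)² = 0.9375;  V(Y) = 3.75 − (1.5)² = 1.5
cov(X,Y) = 2 − (1.25)(1.5) = 0.125
V(X + Y) = (1)²·0.9375 + (1)²·1.5 + 2·(1)·(1)·0.125 = 2.6875

2.688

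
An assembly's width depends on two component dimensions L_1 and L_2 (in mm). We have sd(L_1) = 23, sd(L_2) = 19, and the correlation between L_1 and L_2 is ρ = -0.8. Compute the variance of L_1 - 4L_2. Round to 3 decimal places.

9101.800

Var(L_1) = (23)² = 529;  Var(L_2) = (19)² = 361
Cov(L_1,L_2) = ρ·sd(L_1)·sd(L_2) = -0.8·23·19 = -349.6
Var(L_1 - 4L_2) = (1)²·Var(L_1) + (-4)²·Var(L_2) + 2·(1)·(-4)·Cov(L_1,L_2)
= 1·529 + 16·361 + -8·-349.6 = 9101.8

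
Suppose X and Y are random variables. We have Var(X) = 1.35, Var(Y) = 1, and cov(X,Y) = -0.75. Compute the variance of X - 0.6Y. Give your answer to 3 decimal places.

Var(X - 0.6Y) = (1)²·Var(X) + (-0.6)²·Var(Y) + 2·(1)·(-0.6)·cov(X,Y)
= 1·1.35 + 0.36·1 + -1.2·-0.75 = 2.61

2.610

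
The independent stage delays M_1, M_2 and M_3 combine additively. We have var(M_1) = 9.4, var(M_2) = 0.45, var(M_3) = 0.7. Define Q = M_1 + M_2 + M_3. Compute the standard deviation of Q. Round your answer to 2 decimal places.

By independence, var(Q) = (1)²var(M_1) + (1)²var(M_2) + (1)²var(M_3)
= (1)²·9.4 + (1)²·0.45 + (1)²·0.7 = 10.55
sd(Q) = √10.55 ≈ 3.25

3.25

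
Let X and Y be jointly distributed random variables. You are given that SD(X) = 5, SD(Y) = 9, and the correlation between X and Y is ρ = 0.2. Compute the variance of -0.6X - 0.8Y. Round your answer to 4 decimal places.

69.4800

Var(X) = (5)² = 25;  Var(Y) = (9)² = 81
Cov(X,Y) = ρ·SD(X)·SD(Y) = 0.2·5·9 = 9
Var(-0.6X - 0.8Y) = (-0.6)²·Var(X) + (-0.8)²·Var(Y) + 2·(-0.6)·(-0.8)·Cov(X,Y)
= 0.36·25 + 0.64·81 + 0.96·9 = 69.48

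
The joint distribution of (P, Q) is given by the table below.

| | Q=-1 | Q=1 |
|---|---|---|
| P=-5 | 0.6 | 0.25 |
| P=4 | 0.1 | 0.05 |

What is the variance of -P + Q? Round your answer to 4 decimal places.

E[P] = -3.65,  E[Q] = -0.4,  E[PQ] = 1.55
V(P) = 23.65 − (-3.65)² = 10.3275;  V(Q) = 1 − (-0.4)² = 0.84
Cov(P,Q) = 1.55 − (-3.65)(-0.4) = 0.09
V(-P + Q) = (-1)²·10.3275 + (1)²·0.84 + 2·(-1)·(1)·0.09 = 10.9875

10.9875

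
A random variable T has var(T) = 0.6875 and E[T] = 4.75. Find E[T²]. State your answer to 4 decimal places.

23.2500

E[T²] = var(T) + (E[T])² = 0.6875 + (4.75)² = 23.25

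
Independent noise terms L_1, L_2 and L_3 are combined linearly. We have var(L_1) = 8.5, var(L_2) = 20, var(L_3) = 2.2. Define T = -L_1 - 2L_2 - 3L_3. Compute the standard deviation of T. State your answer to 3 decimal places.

10.407

By independence, var(T) = (-1)²var(L_1) + (-2)²var(L_2) + (-3)²var(L_3)
= (-1)²·8.5 + (-2)²·20 + (-3)²·2.2 = 108.3
SD(T) = √108.3 ≈ 10.407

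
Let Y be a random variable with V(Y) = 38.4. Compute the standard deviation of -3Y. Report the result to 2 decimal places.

18.59

V(-3Y) = (-3)²·38.4 = 345.6
sd(-3Y) = √345.6 ≈ 18.59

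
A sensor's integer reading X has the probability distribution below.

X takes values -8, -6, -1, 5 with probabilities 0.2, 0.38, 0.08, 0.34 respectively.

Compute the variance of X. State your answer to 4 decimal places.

29.9524

E[X] = (-8)(0.2) + (-6)(0.38) + (-1)(0.08) + (5)(0.34) = -2.26
E[X²] = (-8)²(0.2) + (-6)²(0.38) + (-1)²(0.08) + (5)²(0.34) = 35.06
Var(X) = E[X²] − (E[X])² = 35.06 − (-2.26)² = 29.9524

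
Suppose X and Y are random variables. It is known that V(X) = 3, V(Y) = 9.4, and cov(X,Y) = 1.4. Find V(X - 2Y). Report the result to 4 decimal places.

V(X - 2Y) = (1)²·V(X) + (-2)²·V(Y) + 2·(1)·(-2)·cov(X,Y)
= 1·3 + 4·9.4 + -4·1.4 = 35

35.0000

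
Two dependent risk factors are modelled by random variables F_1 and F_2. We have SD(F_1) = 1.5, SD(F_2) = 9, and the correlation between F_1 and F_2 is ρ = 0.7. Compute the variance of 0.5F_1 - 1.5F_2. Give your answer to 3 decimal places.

168.638

var(F_1) = (1.5)² = 2.25;  var(F_2) = (9)² = 81
cov(F_1,F_2) = ρ·SD(F_1)·SD(F_2) = 0.7·1.5·9 = 9.45
var(0.5F_1 - 1.5F_2) = (0.5)²·var(F_1) + (-1.5)²·var(F_2) + 2·(0.5)·(-1.5)·cov(F_1,F_2)
= 0.25·2.25 + 2.25·81 + -1.5·9.45 = 168.6375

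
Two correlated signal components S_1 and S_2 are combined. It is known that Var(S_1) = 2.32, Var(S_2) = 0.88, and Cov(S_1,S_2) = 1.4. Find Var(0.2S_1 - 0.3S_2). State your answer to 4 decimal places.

Var(0.2S_1 - 0.3S_2) = (0.2)²·Var(S_1) + (-0.3)²·Var(S_2) + 2·(0.2)·(-0.3)·Cov(S_1,S_2)
= 0.04·2.32 + 0.09·0.88 + -0.12·1.4 = 0.004

0.0040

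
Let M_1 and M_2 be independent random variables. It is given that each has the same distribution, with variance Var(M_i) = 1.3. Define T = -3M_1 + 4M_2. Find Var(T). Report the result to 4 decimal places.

32.5000

By independence, Var(T) = (-3)²Var(M_1) + (4)²Var(M_2)
= (-3)²·1.3 + (4)²·1.3 = 32.5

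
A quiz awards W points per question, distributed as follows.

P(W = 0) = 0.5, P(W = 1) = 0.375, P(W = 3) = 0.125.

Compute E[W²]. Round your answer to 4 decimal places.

E[W²] = (0)²(0.5) + (1)²(0.375) + (3)²(0.125) = 1.5

1.5000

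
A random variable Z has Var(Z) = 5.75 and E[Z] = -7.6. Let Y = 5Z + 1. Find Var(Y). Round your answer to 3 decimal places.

143.750

Var(5Z + 1) = (5)²·Var(Z) = 25·5.75 = 143.75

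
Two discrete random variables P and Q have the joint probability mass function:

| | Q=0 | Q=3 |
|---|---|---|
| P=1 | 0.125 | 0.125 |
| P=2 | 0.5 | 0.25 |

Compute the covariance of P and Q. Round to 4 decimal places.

-0.0938

E[P] = 1.75,  E[Q] = 1.125
E[PQ] = 1.875
Cov(P,Q) = E[PQ] − E[P]E[Q] = 1.875 − (1.75)(1.125) = -0.09375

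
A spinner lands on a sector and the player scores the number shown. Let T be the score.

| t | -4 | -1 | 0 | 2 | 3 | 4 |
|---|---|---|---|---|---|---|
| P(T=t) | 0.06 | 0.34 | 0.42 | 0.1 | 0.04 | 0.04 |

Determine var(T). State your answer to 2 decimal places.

2.69

E[T] = (-4)(0.06) + (-1)(0.34) + (0)(0.42) + (2)(0.1) + (3)(0.04) + (4)(0.04) = -0.1
E[T²] = (-4)²(0.06) + (-1)²(0.34) + (0)²(0.42) + (2)²(0.1) + (3)²(0.04) + (4)²(0.04) = 2.7
var(T) = E[T²] − (E[T])² = 2.7 − (-0.1)² = 2.69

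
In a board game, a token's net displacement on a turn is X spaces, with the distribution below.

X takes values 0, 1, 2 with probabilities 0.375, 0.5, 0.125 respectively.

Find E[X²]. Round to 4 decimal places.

E[X²] = (0)²(0.375) + (1)²(0.5) + (2)²(0.125) = 1

1.0000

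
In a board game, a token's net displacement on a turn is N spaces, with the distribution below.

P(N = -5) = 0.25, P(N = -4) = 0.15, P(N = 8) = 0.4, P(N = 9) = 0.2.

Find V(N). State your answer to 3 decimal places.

40.528

E[N] = (-5)(0.25) + (-4)(0.15) + (8)(0.4) + (9)(0.2) = 3.15
E[N²] = (-5)²(0.25) + (-4)²(0.15) + (8)²(0.4) + (9)²(0.2) = 50.45
V(N) = E[N²] − (E[N])² = 50.45 − (3.15)² = 40.5275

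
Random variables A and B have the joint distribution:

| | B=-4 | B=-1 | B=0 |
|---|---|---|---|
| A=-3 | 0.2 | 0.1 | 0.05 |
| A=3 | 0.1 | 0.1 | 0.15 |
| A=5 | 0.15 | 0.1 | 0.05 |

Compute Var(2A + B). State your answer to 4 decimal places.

E[A] = 1.5,  E[B] = -2.1,  E[AB] = -2.3
Var(A) = 13.8 − (1.5)² = 11.55;  Var(B) = 7.5 − (-2.1)² = 3.09
cov(A,B) = -2.3 − (1.5)(-2.1) = 0.85
Var(2A + B) = (2)²·11.55 + (1)²·3.09 + 2·(2)·(1)·0.85 = 52.69

52.6900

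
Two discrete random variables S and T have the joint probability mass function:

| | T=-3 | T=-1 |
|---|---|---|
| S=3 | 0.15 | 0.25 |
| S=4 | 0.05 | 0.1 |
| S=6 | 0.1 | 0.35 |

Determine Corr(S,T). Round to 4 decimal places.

0.1563

E[S] = 4.5,  E[T] = -1.6
E[ST] = -7
Cov(S,T) = E[ST] − E[S]E[T] = -7 − (4.5)(-1.6) = 0.2
var(S) = 1.95,  var(T) = 0.84
ρ = 0.2 / √(1.95·0.84) ≈ 0.1563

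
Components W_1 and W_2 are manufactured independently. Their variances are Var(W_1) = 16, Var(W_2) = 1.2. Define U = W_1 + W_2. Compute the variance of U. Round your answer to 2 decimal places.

By independence, Var(U) = (1)²Var(W_1) + (1)²Var(W_2)
= (1)²·16 + (1)²·1.2 = 17.2

17.20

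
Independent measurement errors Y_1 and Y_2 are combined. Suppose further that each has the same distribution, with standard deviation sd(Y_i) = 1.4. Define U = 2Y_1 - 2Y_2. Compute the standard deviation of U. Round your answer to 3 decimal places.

3.960

Var(Y_i) = (1.4)² = 1.96
By independence, Var(U) = (2)²Var(Y_1) + (-2)²Var(Y_2)
= (2)²·1.96 + (-2)²·1.96 = 15.68
sd(U) = √15.68 ≈ 3.960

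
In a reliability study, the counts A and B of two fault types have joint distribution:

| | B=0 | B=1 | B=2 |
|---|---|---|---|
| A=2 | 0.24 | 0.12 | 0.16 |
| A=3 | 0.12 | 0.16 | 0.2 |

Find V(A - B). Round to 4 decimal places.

E[A] = 2.48,  E[B] = 1,  E[AB] = 2.56
V(A) = 6.4 − (2.48)² = 0.2496;  V(B) = 1.72 − (1)² = 0.72
Cov(A,B) = 2.56 − (2.48)(1) = 0.08
V(A - B) = (1)²·0.2496 + (-1)²·0.72 + 2·(1)·(-1)·0.08 = 0.8096

0.8096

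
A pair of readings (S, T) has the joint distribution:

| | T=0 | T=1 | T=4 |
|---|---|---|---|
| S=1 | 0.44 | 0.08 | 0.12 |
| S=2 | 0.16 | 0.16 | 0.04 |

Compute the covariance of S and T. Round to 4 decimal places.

E[S] = 1.36,  E[T] = 0.88
E[ST] = 1.2
cov(S,T) = E[ST] − E[S]E[T] = 1.2 − (1.36)(0.88) = 0.0032

0.0032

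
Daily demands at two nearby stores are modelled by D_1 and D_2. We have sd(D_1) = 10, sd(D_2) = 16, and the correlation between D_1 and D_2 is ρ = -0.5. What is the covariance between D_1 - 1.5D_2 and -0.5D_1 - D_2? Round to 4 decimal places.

Var(D_1) = (10)² = 100;  Var(D_2) = (16)² = 256
Cov(D_1,D_2) = ρ·sd(D_1)·sd(D_2) = -0.5·10·16 = -80
Cov(D_1 - 1.5D_2, -0.5D_1 - D_2) = (1)(-0.5)Var(D_1) + (-1.5)(-1)Var(D_2) + [(1)(-1) + (-1.5)(-0.5)]Cov(D_1,D_2)
= -0.5·100 + 1.5·256 + -0.25·-80 = 354

354.0000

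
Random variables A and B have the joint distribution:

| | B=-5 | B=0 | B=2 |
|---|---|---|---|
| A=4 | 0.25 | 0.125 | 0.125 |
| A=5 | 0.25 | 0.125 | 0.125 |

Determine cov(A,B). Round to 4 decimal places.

E[A] = 4.5,  E[B] = -2
E[AB] = -9
cov(A,B) = E[AB] − E[A]E[B] = -9 − (4.5)(-2) = 0

0.0000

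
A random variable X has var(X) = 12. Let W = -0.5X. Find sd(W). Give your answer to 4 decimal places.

var(-0.5X) = (-0.5)²·12 = 3
sd(W) = √3 ≈ 1.7321

1.7321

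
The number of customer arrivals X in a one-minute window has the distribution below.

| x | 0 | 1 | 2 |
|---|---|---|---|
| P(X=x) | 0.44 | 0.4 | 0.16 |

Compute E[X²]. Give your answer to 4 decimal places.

E[X²] = (0)²(0.44) + (1)²(0.4) + (2)²(0.16) = 1.04

1.0400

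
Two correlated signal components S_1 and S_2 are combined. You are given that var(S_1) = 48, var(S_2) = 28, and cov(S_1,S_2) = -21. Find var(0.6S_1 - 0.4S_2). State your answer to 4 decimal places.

31.8400

var(0.6S_1 - 0.4S_2) = (0.6)²·var(S_1) + (-0.4)²·var(S_2) + 2·(0.6)·(-0.4)·cov(S_1,S_2)
= 0.36·48 + 0.16·28 + -0.48·-21 = 31.84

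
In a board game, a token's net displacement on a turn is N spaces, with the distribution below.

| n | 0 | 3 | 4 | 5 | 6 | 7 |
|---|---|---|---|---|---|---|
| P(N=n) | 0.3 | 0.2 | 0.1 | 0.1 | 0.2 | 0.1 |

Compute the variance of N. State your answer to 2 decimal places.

6.44

E[N] = (0)(0.3) + (3)(0.2) + (4)(0.1) + (5)(0.1) + (6)(0.2) + (7)(0.1) = 3.4
E[N²] = (0)²(0.3) + (3)²(0.2) + (4)²(0.1) + (5)²(0.1) + (6)²(0.2) + (7)²(0.1) = 18
Var(N) = E[N²] − (E[N])² = 18 − (3.4)² = 6.44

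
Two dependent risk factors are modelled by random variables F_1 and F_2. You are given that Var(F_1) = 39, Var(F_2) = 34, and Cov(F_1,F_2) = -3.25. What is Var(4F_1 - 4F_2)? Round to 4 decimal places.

Var(4F_1 - 4F_2) = (4)²·Var(F_1) + (-4)²·Var(F_2) + 2·(4)·(-4)·Cov(F_1,F_2)
= 16·39 + 16·34 + -32·-3.25 = 1272

1272.0000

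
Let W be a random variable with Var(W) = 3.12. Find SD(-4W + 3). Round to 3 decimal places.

Var(-4W + 3) = (-4)²·3.12 = 49.92
SD(-4W + 3) = √49.92 ≈ 7.065

7.065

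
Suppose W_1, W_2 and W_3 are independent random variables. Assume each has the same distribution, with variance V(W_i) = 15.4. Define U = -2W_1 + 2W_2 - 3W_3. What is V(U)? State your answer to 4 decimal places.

261.8000

By independence, V(U) = (-2)²V(W_1) + (2)²V(W_2) + (-3)²V(W_3)
= (-2)²·15.4 + (2)²·15.4 + (-3)²·15.4 = 261.8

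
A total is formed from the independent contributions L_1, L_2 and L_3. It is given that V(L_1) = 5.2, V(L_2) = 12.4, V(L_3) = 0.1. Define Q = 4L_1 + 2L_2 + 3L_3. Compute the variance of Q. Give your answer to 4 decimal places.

133.7000

By independence, V(Q) = (4)²V(L_1) + (2)²V(L_2) + (3)²V(L_3)
= (4)²·5.2 + (2)²·12.4 + (3)²·0.1 = 133.7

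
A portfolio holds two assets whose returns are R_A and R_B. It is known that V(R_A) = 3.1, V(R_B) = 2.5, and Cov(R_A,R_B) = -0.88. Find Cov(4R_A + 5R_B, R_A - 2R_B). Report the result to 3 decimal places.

-9.960

Cov(4R_A + 5R_B, R_A - 2R_B) = (4)(1)V(R_A) + (5)(-2)V(R_B) + [(4)(-2) + (5)(1)]Cov(R_A,R_B)
= 4·3.1 + -10·2.5 + -3·-0.88 = -9.96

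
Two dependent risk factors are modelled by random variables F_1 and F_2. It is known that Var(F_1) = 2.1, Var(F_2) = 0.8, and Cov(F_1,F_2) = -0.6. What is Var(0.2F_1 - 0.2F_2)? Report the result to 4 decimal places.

0.1640

Var(0.2F_1 - 0.2F_2) = (0.2)²·Var(F_1) + (-0.2)²·Var(F_2) + 2·(0.2)·(-0.2)·Cov(F_1,F_2)
= 0.04·2.1 + 0.04·0.8 + -0.08·-0.6 = 0.164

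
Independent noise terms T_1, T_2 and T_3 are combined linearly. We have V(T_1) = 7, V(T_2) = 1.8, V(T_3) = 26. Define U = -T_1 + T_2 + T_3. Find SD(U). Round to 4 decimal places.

5.8992

By independence, V(U) = (-1)²V(T_1) + (1)²V(T_2) + (1)²V(T_3)
= (-1)²·7 + (1)²·1.8 + (1)²·26 = 34.8
SD(U) = √34.8 ≈ 5.8992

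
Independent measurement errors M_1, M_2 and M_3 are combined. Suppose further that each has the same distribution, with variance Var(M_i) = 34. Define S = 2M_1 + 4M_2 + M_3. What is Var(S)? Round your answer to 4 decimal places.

714.0000

By independence, Var(S) = (2)²Var(M_1) + (4)²Var(M_2) + (1)²Var(M_3)
= (2)²·34 + (4)²·34 + (1)²·34 = 714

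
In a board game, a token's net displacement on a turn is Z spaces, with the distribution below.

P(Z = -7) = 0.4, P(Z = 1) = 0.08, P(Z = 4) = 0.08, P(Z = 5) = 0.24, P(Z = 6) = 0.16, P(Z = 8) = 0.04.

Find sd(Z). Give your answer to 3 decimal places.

5.939

E[Z] = (-7)(0.4) + (1)(0.08) + (4)(0.08) + (5)(0.24) + (6)(0.16) + (8)(0.04) = 0.08
E[Z²] = (-7)²(0.4) + (1)²(0.08) + (4)²(0.08) + (5)²(0.24) + (6)²(0.16) + (8)²(0.04) = 35.28
var(Z) = E[Z²] − (E[Z])² = 35.28 − (0.08)² = 35.2736
sd(Z) = √35.2736 ≈ 5.939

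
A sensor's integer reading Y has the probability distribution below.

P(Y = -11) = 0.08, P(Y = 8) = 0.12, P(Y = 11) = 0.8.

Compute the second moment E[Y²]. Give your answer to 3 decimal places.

114.160

E[Y²] = (-11)²(0.08) + (8)²(0.12) + (11)²(0.8) = 114.16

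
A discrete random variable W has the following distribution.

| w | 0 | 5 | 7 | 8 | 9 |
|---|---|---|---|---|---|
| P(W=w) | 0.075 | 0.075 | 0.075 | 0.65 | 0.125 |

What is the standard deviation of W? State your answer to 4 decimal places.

2.2526

E[W] = (0)(0.075) + (5)(0.075) + (7)(0.075) + (8)(0.65) + (9)(0.125) = 7.225
E[W²] = (0)²(0.075) + (5)²(0.075) + (7)²(0.075) + (8)²(0.65) + (9)²(0.125) = 57.275
Var(W) = E[W²] − (E[W])² = 57.275 − (7.225)² = 5.074375
SD(W) = √5.074375 ≈ 2.2526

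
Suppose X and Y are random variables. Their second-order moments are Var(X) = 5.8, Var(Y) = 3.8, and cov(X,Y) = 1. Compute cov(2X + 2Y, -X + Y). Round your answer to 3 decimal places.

cov(2X + 2Y, -X + Y) = (2)(-1)Var(X) + (2)(1)Var(Y) + [(2)(1) + (2)(-1)]cov(X,Y)
= -2·5.8 + 2·3.8 + 0·1 = -4

-4.000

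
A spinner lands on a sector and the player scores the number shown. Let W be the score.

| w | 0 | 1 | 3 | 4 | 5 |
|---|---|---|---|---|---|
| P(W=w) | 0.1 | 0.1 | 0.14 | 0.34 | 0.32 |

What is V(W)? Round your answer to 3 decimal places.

E[W] = (0)(0.1) + (1)(0.1) + (3)(0.14) + (4)(0.34) + (5)(0.32) = 3.48
E[W²] = (0)²(0.1) + (1)²(0.1) + (3)²(0.14) + (4)²(0.34) + (5)²(0.32) = 14.8
V(W) = E[W²] − (E[W])² = 14.8 − (3.48)² = 2.6896

2.690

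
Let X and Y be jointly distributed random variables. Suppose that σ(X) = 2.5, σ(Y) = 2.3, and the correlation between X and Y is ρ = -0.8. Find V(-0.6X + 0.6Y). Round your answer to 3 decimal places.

7.466

V(X) = (2.5)² = 6.25;  V(Y) = (2.3)² = 5.29
cov(X,Y) = ρ·σ(X)·σ(Y) = -0.8·2.5·2.3 = -4.6
V(-0.6X + 0.6Y) = (-0.6)²·V(X) + (0.6)²·V(Y) + 2·(-0.6)·(0.6)·cov(X,Y)
= 0.36·6.25 + 0.36·5.29 + -0.72·-4.6 = 7.4664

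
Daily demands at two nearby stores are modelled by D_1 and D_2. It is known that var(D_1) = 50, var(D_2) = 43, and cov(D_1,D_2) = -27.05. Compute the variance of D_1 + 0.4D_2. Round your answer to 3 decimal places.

35.240

var(D_1 + 0.4D_2) = (1)²·var(D_1) + (0.4)²·var(D_2) + 2·(1)·(0.4)·cov(D_1,D_2)
= 1·50 + 0.16·43 + 0.8·-27.05 = 35.24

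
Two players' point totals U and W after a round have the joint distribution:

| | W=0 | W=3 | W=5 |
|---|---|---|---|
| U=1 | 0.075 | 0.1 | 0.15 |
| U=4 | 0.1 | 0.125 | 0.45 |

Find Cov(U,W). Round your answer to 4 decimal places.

E[U] = 3.025,  E[W] = 3.675
E[UW] = 11.55
Cov(U,W) = E[UW] − E[U]E[W] = 11.55 − (3.025)(3.675) = 0.433125

0.4331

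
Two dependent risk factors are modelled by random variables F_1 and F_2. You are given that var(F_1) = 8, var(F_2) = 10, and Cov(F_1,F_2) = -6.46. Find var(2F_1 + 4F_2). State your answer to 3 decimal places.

88.640

var(2F_1 + 4F_2) = (2)²·var(F_1) + (4)²·var(F_2) + 2·(2)·(4)·Cov(F_1,F_2)
= 4·8 + 16·10 + 16·-6.46 = 88.64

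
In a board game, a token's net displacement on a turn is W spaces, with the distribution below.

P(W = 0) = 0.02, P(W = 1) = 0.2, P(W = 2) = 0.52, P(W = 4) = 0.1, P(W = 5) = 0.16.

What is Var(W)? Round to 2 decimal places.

E[W] = (0)(0.02) + (1)(0.2) + (2)(0.52) + (4)(0.1) + (5)(0.16) = 2.44
E[W²] = (0)²(0.02) + (1)²(0.2) + (2)²(0.52) + (4)²(0.1) + (5)²(0.16) = 7.88
Var(W) = E[W²] − (E[W])² = 7.88 − (2.44)² = 1.9264

1.93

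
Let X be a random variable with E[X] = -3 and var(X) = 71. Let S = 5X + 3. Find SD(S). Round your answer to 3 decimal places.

42.131

var(5X + 3) = (5)²·71 = 1775
SD(S) = √1775 ≈ 42.131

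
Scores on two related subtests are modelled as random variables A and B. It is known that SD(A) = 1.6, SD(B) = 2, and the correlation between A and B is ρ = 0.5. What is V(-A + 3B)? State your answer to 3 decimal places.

V(A) = (1.6)² = 2.56;  V(B) = (2)² = 4
cov(A,B) = ρ·SD(A)·SD(B) = 0.5·1.6·2 = 1.6
V(-A + 3B) = (-1)²·V(A) + (3)²·V(B) + 2·(-1)·(3)·cov(A,B)
= 1·2.56 + 9·4 + -6·1.6 = 28.96

28.960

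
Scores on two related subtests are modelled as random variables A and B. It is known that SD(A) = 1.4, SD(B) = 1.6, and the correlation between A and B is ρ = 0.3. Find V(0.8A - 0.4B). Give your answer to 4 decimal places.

1.2339

V(A) = (1.4)² = 1.96;  V(B) = (1.6)² = 2.56
cov(A,B) = ρ·SD(A)·SD(B) = 0.3·1.4·1.6 = 0.672
V(0.8A - 0.4B) = (0.8)²·V(A) + (-0.4)²·V(B) + 2·(0.8)·(-0.4)·cov(A,B)
= 0.64·1.96 + 0.16·2.56 + -0.64·0.672 = 1.23392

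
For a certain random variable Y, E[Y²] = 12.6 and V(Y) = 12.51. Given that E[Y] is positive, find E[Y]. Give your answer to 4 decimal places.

0.3000

(E[Y])² = E[Y²] − V(Y) = 12.6 − 12.51 = 0.09
E[Y] = √0.09 = 0.3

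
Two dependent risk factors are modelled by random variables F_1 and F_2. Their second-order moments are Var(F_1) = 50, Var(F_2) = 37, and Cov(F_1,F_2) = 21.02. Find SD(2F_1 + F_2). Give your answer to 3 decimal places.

Var(2F_1 + F_2) = (2)²·Var(F_1) + (1)²·Var(F_2) + 2·(2)·(1)·Cov(F_1,F_2)
= 4·50 + 1·37 + 4·21.02 = 321.08
SD(2F_1 + F_2) = √321.08 ≈ 17.919

17.919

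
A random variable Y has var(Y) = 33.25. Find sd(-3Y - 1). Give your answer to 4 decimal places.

17.2988

var(-3Y - 1) = (-3)²·33.25 = 299.25
sd(-3Y - 1) = √299.25 ≈ 17.2988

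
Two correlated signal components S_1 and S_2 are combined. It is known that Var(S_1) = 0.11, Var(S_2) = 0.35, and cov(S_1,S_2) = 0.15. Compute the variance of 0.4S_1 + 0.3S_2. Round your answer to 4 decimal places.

0.0851

Var(0.4S_1 + 0.3S_2) = (0.4)²·Var(S_1) + (0.3)²·Var(S_2) + 2·(0.4)·(0.3)·cov(S_1,S_2)
= 0.16·0.11 + 0.09·0.35 + 0.24·0.15 = 0.0851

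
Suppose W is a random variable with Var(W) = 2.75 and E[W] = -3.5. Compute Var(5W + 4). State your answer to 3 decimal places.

Var(5W + 4) = (5)²·Var(W) = 25·2.75 = 68.75

68.750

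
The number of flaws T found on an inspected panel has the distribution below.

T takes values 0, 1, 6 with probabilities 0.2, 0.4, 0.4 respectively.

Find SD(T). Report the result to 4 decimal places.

2.6382

E[T] = (0)(0.2) + (1)(0.4) + (6)(0.4) = 2.8
E[T²] = (0)²(0.2) + (1)²(0.4) + (6)²(0.4) = 14.8
Var(T) = E[T²] − (E[T])² = 14.8 − (2.8)² = 6.96
SD(T) = √6.96 ≈ 2.6382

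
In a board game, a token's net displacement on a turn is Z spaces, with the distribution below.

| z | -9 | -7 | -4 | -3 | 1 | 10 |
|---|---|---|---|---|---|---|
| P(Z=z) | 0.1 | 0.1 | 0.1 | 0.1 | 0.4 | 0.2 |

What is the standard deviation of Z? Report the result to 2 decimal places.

E[Z] = (-9)(0.1) + (-7)(0.1) + (-4)(0.1) + (-3)(0.1) + (1)(0.4) + (10)(0.2) = 0.1
E[Z²] = (-9)²(0.1) + (-7)²(0.1) + (-4)²(0.1) + (-3)²(0.1) + (1)²(0.4) + (10)²(0.2) = 35.9
var(Z) = E[Z²] − (E[Z])² = 35.9 − (0.1)² = 35.89
SD(Z) = √35.89 ≈ 5.99

5.99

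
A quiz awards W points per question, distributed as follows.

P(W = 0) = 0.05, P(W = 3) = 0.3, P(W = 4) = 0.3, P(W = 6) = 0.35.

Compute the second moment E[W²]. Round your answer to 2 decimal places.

20.10

E[W²] = (0)²(0.05) + (3)²(0.3) + (4)²(0.3) + (6)²(0.35) = 20.1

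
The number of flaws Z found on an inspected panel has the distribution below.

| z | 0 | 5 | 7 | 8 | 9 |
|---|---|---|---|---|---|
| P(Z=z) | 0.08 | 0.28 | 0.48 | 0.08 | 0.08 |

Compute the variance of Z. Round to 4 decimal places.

4.6656

E[Z] = (0)(0.08) + (5)(0.28) + (7)(0.48) + (8)(0.08) + (9)(0.08) = 6.12
E[Z²] = (0)²(0.08) + (5)²(0.28) + (7)²(0.48) + (8)²(0.08) + (9)²(0.08) = 42.12
Var(Z) = E[Z²] − (E[Z])² = 42.12 − (6.12)² = 4.6656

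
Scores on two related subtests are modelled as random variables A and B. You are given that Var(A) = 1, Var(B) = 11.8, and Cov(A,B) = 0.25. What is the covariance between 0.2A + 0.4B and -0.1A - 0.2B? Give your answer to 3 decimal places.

Cov(0.2A + 0.4B, -0.1A - 0.2B) = (0.2)(-0.1)Var(A) + (0.4)(-0.2)Var(B) + [(0.2)(-0.2) + (0.4)(-0.1)]Cov(A,B)
= -0.02·1 + -0.08·11.8 + -0.08·0.25 = -0.984

-0.984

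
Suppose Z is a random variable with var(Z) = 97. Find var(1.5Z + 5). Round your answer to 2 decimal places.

218.25

var(1.5Z + 5) = (1.5)²·var(Z) = 2.25·97 = 218.25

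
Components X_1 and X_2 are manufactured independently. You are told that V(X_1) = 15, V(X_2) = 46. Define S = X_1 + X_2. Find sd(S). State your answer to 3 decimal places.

By independence, V(S) = (1)²V(X_1) + (1)²V(X_2)
= (1)²·15 + (1)²·46 = 61
sd(S) = √61 ≈ 7.810

7.810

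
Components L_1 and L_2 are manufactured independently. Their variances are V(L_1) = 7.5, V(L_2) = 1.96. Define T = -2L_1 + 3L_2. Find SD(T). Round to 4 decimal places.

By independence, V(T) = (-2)²V(L_1) + (3)²V(L_2)
= (-2)²·7.5 + (3)²·1.96 = 47.64
SD(T) = √47.64 ≈ 6.9022

6.9022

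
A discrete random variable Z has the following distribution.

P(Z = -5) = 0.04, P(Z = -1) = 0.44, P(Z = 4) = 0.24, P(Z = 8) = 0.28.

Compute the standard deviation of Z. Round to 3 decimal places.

E[Z] = (-5)(0.04) + (-1)(0.44) + (4)(0.24) + (8)(0.28) = 2.56
E[Z²] = (-5)²(0.04) + (-1)²(0.44) + (4)²(0.24) + (8)²(0.28) = 23.2
V(Z) = E[Z²] − (E[Z])² = 23.2 − (2.56)² = 16.6464
SD(Z) = √16.6464 ≈ 4.080

4.080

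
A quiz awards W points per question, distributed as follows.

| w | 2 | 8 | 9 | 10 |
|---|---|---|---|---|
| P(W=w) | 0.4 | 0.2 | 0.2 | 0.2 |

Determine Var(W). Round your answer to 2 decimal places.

12.16

E[W] = (2)(0.4) + (8)(0.2) + (9)(0.2) + (10)(0.2) = 6.2
E[W²] = (2)²(0.4) + (8)²(0.2) + (9)²(0.2) + (10)²(0.2) = 50.6
Var(W) = E[W²] − (E[W])² = 50.6 − (6.2)² = 12.16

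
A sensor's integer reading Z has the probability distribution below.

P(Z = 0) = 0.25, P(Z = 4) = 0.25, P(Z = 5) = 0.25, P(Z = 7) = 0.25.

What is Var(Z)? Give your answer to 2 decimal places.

6.50

E[Z] = (0)(0.25) + (4)(0.25) + (5)(0.25) + (7)(0.25) = 4
E[Z²] = (0)²(0.25) + (4)²(0.25) + (5)²(0.25) + (7)²(0.25) = 22.5
Var(Z) = E[Z²] − (E[Z])² = 22.5 − (4)² = 6.5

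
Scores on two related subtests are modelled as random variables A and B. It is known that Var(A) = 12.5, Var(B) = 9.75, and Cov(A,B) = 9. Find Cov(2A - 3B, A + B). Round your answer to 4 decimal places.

-13.2500

Cov(2A - 3B, A + B) = (2)(1)Var(A) + (-3)(1)Var(B) + [(2)(1) + (-3)(1)]Cov(A,B)
= 2·12.5 + -3·9.75 + -1·9 = -13.25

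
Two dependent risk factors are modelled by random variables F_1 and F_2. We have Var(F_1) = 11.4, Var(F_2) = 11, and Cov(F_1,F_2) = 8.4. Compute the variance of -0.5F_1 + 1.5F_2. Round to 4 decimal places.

15.0000

Var(-0.5F_1 + 1.5F_2) = (-0.5)²·Var(F_1) + (1.5)²·Var(F_2) + 2·(-0.5)·(1.5)·Cov(F_1,F_2)
= 0.25·11.4 + 2.25·11 + -1.5·8.4 = 15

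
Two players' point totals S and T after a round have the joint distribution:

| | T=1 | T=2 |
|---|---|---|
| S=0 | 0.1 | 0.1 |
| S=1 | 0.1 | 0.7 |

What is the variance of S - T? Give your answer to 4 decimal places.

0.2000

E[S] = 0.8,  E[T] = 1.8,  E[ST] = 1.5
Var(S) = 0.8 − (0.8)² = 0.16;  Var(T) = 3.4 − (1.8)² = 0.16
cov(S,T) = 1.5 − (0.8)(1.8) = 0.06
Var(S - T) = (1)²·0.16 + (-1)²·0.16 + 2·(1)·(-1)·0.06 = 0.2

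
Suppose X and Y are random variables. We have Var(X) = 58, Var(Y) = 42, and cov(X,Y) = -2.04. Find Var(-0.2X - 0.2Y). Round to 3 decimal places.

3.837

Var(-0.2X - 0.2Y) = (-0.2)²·Var(X) + (-0.2)²·Var(Y) + 2·(-0.2)·(-0.2)·cov(X,Y)
= 0.04·58 + 0.04·42 + 0.08·-2.04 = 3.8368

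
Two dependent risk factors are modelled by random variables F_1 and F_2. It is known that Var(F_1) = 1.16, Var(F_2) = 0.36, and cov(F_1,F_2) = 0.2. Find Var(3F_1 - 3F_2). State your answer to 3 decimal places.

10.080

Var(3F_1 - 3F_2) = (3)²·Var(F_1) + (-3)²·Var(F_2) + 2·(3)·(-3)·cov(F_1,F_2)
= 9·1.16 + 9·0.36 + -18·0.2 = 10.08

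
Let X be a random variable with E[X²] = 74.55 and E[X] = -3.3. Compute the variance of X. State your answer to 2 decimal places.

Var(X) = 74.55 − (-3.3)² = 63.66

63.66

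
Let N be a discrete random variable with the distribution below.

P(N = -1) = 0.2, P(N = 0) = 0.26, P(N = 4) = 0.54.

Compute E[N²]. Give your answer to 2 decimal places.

8.84

E[N²] = (-1)²(0.2) + (0)²(0.26) + (4)²(0.54) = 8.84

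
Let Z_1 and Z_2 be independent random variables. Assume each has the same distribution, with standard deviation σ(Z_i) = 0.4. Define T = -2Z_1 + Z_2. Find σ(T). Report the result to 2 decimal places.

0.89

Var(Z_i) = (0.4)² = 0.16
By independence, Var(T) = (-2)²Var(Z_1) + (1)²Var(Z_2)
= (-2)²·0.16 + (1)²·0.16 = 0.8
σ(T) = √0.8 ≈ 0.89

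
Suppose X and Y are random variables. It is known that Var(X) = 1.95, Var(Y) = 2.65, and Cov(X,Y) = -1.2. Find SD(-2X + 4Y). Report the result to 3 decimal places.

Var(-2X + 4Y) = (-2)²·Var(X) + (4)²·Var(Y) + 2·(-2)·(4)·Cov(X,Y)
= 4·1.95 + 16·2.65 + -16·-1.2 = 69.4
SD(-2X + 4Y) = √69.4 ≈ 8.331

8.331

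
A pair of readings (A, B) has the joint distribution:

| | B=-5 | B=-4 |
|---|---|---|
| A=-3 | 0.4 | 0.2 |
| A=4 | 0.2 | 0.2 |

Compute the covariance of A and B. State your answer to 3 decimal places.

E[A] = -0.2,  E[B] = -4.6
E[AB] = 1.2
Cov(A,B) = E[AB] − E[A]E[B] = 1.2 − (-0.2)(-4.6) = 0.28

0.280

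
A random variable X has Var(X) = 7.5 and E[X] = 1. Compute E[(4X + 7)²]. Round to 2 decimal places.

E[4X + 7] = 4·1 + 7 = 11
Var(4X + 7) = (4)²·7.5 = 120
E[(4X + 7)²] = Var((4X + 7)) + (E[(4X + 7)])² = 120 + (11)² = 241

241.00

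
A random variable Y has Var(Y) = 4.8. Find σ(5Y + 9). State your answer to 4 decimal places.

Var(5Y + 9) = (5)²·4.8 = 120
σ(5Y + 9) = √120 ≈ 10.9545

10.9545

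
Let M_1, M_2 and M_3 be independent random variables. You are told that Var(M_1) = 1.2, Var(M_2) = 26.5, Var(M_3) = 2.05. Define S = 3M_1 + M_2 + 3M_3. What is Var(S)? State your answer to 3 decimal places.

By independence, Var(S) = (3)²Var(M_1) + (1)²Var(M_2) + (3)²Var(M_3)
= (3)²·1.2 + (1)²·26.5 + (3)²·2.05 = 55.75

55.750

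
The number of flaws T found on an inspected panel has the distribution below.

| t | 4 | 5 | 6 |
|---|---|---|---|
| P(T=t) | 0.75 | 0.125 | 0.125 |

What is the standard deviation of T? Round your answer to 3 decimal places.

0.696

E[T] = (4)(0.75) + (5)(0.125) + (6)(0.125) = 4.375
E[T²] = (4)²(0.75) + (5)²(0.125) + (6)²(0.125) = 19.625
V(T) = E[T²] − (E[T])² = 19.625 − (4.375)² = 0.484375
SD(T) = √0.484375 ≈ 0.696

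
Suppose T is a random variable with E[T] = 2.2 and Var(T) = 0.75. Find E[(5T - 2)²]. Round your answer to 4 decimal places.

99.7500

E[5T - 2] = 5·2.2 − 2 = 9
Var(5T - 2) = (5)²·0.75 = 18.75
E[(5T - 2)²] = Var((5T - 2)) + (E[(5T - 2)])² = 18.75 + (9)² = 99.75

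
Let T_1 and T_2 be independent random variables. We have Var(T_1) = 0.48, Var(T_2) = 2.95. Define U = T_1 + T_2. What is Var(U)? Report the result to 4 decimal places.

3.4300

By independence, Var(U) = (1)²Var(T_1) + (1)²Var(T_2)
= (1)²·0.48 + (1)²·2.95 = 3.43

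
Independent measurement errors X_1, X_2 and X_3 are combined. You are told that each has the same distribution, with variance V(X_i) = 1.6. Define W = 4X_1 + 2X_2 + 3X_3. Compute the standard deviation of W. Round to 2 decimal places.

By independence, V(W) = (4)²V(X_1) + (2)²V(X_2) + (3)²V(X_3)
= (4)²·1.6 + (2)²·1.6 + (3)²·1.6 = 46.4
SD(W) = √46.4 ≈ 6.81

6.81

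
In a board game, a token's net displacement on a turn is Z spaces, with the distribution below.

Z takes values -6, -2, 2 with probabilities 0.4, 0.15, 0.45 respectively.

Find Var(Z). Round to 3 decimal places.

13.560

E[Z] = (-6)(0.4) + (-2)(0.15) + (2)(0.45) = -1.8
E[Z²] = (-6)²(0.4) + (-2)²(0.15) + (2)²(0.45) = 16.8
Var(Z) = E[Z²] − (E[Z])² = 16.8 − (-1.8)² = 13.56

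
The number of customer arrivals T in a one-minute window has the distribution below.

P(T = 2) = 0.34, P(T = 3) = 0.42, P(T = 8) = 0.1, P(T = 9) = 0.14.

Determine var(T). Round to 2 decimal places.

E[T] = (2)(0.34) + (3)(0.42) + (8)(0.1) + (9)(0.14) = 4
E[T²] = (2)²(0.34) + (3)²(0.42) + (8)²(0.1) + (9)²(0.14) = 22.88
var(T) = E[T²] − (E[T])² = 22.88 − (4)² = 6.88

6.88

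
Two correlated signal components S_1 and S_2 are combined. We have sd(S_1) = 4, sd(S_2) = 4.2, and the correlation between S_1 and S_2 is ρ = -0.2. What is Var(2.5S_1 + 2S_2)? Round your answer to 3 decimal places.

Var(S_1) = (4)² = 16;  Var(S_2) = (4.2)² = 17.64
Cov(S_1,S_2) = ρ·sd(S_1)·sd(S_2) = -0.2·4·4.2 = -3.36
Var(2.5S_1 + 2S_2) = (2.5)²·Var(S_1) + (2)²·Var(S_2) + 2·(2.5)·(2)·Cov(S_1,S_2)
= 6.25·16 + 4·17.64 + 10·-3.36 = 136.96

136.960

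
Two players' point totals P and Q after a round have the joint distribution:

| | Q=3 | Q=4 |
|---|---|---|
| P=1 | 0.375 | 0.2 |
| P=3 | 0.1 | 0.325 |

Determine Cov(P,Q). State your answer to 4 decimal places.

0.2038

E[P] = 1.85,  E[Q] = 3.525
E[PQ] = 6.725
Cov(P,Q) = E[PQ] − E[P]E[Q] = 6.725 − (1.85)(3.525) = 0.20375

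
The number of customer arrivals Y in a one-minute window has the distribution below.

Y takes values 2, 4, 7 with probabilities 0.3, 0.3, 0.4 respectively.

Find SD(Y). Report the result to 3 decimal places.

E[Y] = (2)(0.3) + (4)(0.3) + (7)(0.4) = 4.6
E[Y²] = (2)²(0.3) + (4)²(0.3) + (7)²(0.4) = 25.6
var(Y) = E[Y²] − (E[Y])² = 25.6 − (4.6)² = 4.44
SD(Y) = √4.44 ≈ 2.107

2.107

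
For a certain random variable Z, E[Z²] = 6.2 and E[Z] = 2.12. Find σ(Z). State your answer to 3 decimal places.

V(Z) = 6.2 − (2.12)² = 1.7056
σ(Z) = √1.7056 ≈ 1.306

1.306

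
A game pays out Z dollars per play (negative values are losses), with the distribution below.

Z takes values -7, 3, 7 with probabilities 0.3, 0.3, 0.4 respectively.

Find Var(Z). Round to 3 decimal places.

E[Z] = (-7)(0.3) + (3)(0.3) + (7)(0.4) = 1.6
E[Z²] = (-7)²(0.3) + (3)²(0.3) + (7)²(0.4) = 37
Var(Z) = E[Z²] − (E[Z])² = 37 − (1.6)² = 34.44

34.440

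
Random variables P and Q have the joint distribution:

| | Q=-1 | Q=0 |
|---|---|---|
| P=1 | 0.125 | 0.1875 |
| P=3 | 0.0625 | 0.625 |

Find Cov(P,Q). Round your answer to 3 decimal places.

0.133

E[P] = 2.375,  E[Q] = -0.1875
E[PQ] = -0.3125
Cov(P,Q) = E[PQ] − E[P]E[Q] = -0.3125 − (2.375)(-0.1875) = 0.1328125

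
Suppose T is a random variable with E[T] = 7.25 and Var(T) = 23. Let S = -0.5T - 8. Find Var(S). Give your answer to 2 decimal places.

Var(-0.5T - 8) = (-0.5)²·Var(T) = 0.25·23 = 5.75

5.75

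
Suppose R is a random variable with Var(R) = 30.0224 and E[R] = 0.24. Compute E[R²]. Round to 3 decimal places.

E[R²] = Var(R) + (E[R])² = 30.0224 + (0.24)² = 30.08

30.080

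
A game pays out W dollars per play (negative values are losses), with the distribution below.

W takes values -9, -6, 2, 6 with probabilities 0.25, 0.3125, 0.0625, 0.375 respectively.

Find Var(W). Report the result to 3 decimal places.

42.188

E[W] = (-9)(0.25) + (-6)(0.3125) + (2)(0.0625) + (6)(0.375) = -1.75
E[W²] = (-9)²(0.25) + (-6)²(0.3125) + (2)²(0.0625) + (6)²(0.375) = 45.25
Var(W) = E[W²] − (E[W])² = 45.25 − (-1.75)² = 42.1875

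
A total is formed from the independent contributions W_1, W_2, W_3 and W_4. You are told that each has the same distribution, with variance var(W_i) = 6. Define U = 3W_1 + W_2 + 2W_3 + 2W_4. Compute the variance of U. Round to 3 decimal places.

By independence, var(U) = (3)²var(W_1) + (1)²var(W_2) + (2)²var(W_3) + (2)²var(W_4)
= (3)²·6 + (1)²·6 + (2)²·6 + (2)²·6 = 108

108.000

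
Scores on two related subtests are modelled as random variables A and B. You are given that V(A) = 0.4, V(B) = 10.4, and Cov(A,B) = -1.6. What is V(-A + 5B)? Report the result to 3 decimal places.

276.400

V(-A + 5B) = (-1)²·V(A) + (5)²·V(B) + 2·(-1)·(5)·Cov(A,B)
= 1·0.4 + 25·10.4 + -10·-1.6 = 276.4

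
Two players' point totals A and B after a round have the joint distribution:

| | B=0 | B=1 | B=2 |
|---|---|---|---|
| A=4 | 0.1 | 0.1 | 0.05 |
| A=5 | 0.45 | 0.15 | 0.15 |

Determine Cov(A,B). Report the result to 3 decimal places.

E[A] = 4.75,  E[B] = 0.65
E[AB] = 3.05
Cov(A,B) = E[AB] − E[A]E[B] = 3.05 − (4.75)(0.65) = -0.0375

-0.038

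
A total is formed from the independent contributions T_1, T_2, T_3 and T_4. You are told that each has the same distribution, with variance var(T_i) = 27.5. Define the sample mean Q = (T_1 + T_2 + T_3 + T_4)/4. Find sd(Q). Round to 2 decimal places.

By independence, var(Q) = (0.25)²var(T_1) + (0.25)²var(T_2) + (0.25)²var(T_3) + (0.25)²var(T_4)
= (0.25)²·27.5 + (0.25)²·27.5 + (0.25)²·27.5 + (0.25)²·27.5 = 6.875
sd(Q) = √6.875 ≈ 2.62

2.62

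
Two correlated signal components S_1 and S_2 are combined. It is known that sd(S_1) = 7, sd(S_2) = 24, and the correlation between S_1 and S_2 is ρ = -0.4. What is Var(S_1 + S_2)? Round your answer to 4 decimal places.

Var(S_1) = (7)² = 49;  Var(S_2) = (24)² = 576
cov(S_1,S_2) = ρ·sd(S_1)·sd(S_2) = -0.4·7·24 = -67.2
Var(S_1 + S_2) = (1)²·Var(S_1) + (1)²·Var(S_2) + 2·(1)·(1)·cov(S_1,S_2)
= 1·49 + 1·576 + 2·-67.2 = 490.6

490.6000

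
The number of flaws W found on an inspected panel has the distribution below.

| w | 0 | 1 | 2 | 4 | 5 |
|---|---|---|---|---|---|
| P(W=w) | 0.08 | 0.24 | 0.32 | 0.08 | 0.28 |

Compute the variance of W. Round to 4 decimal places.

3.0400

E[W] = (0)(0.08) + (1)(0.24) + (2)(0.32) + (4)(0.08) + (5)(0.28) = 2.6
E[W²] = (0)²(0.08) + (1)²(0.24) + (2)²(0.32) + (4)²(0.08) + (5)²(0.28) = 9.8
Var(W) = E[W²] − (E[W])² = 9.8 − (2.6)² = 3.04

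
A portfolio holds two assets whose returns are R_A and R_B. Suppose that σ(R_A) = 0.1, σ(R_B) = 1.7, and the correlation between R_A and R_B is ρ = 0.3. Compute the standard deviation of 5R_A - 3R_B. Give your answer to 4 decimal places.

4.9729

Var(R_A) = (0.1)² = 0.01;  Var(R_B) = (1.7)² = 2.89
cov(R_A,R_B) = ρ·σ(R_A)·σ(R_B) = 0.3·0.1·1.7 = 0.051
Var(5R_A - 3R_B) = (5)²·Var(R_A) + (-3)²·Var(R_B) + 2·(5)·(-3)·cov(R_A,R_B)
= 25·0.01 + 9·2.89 + -30·0.051 = 24.73
σ(5R_A - 3R_B) = √24.73 ≈ 4.9729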